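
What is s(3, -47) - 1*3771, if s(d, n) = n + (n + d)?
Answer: -3862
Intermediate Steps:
s(d, n) = d + 2*n (s(d, n) = n + (d + n) = d + 2*n)
s(3, -47) - 1*3771 = (3 + 2*(-47)) - 1*3771 = (3 - 94) - 3771 = -91 - 3771 = -3862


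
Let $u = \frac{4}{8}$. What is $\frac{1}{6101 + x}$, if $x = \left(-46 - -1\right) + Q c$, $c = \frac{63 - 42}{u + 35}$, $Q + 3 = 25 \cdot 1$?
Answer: $\frac{71}{430900} \approx 0.00016477$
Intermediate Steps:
$u = \frac{1}{2}$ ($u = 4 \cdot \frac{1}{8} = \frac{1}{2} \approx 0.5$)
$Q = 22$ ($Q = -3 + 25 \cdot 1 = -3 + 25 = 22$)
$c = \frac{42}{71}$ ($c = \frac{63 - 42}{\frac{1}{2} + 35} = \frac{21}{\frac{71}{2}} = 21 \cdot \frac{2}{71} = \frac{42}{71} \approx 0.59155$)
$x = - \frac{2271}{71}$ ($x = \left(-46 - -1\right) + 22 \cdot \frac{42}{71} = \left(-46 + 1\right) + \frac{924}{71} = -45 + \frac{924}{71} = - \frac{2271}{71} \approx -31.986$)
$\frac{1}{6101 + x} = \frac{1}{6101 - \frac{2271}{71}} = \frac{1}{\frac{430900}{71}} = \frac{71}{430900}$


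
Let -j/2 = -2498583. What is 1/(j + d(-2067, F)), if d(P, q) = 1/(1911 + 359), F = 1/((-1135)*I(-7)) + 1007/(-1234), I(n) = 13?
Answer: 2270/11343566821 ≈ 2.0011e-7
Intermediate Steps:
F = -14859519/18207670 (F = 1/(-1135*13) + 1007/(-1234) = -1/1135*1/13 + 1007*(-1/1234) = -1/14755 - 1007/1234 = -14859519/18207670 ≈ -0.81611)
d(P, q) = 1/2270
j = 4997166 (j = -2*(-2498583) = 4997166)
1/(j + d(-2067, F)) = 1/(4997166 + 1/2270) = 1/(11343566821/2270) = 2270/11343566821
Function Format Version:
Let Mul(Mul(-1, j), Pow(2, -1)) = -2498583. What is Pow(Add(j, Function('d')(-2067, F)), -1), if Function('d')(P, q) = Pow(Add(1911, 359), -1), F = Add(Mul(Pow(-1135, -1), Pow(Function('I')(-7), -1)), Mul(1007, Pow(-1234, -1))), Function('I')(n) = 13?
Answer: Rational(2270, 11343566821) ≈ 2.0011e-7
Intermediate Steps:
F = Rational(-14859519, 18207670) (F = Add(Mul(Pow(-1135, -1), Pow(13, -1)), Mul(1007, Pow(-1234, -1))) = Add(Mul(Rational(-1, 1135), Rational(1, 13)), Mul(1007, Rational(-1, 1234))) = Add(Rational(-1, 14755), Rational(-1007, 1234)) = Rational(-14859519, 18207670) ≈ -0.81611)
Function('d')(P, q) = Rational(1, 2270) (Function('d')(P, q) = Pow(2270, -1) = Rational(1, 2270))
j = 4997166 (j = Mul(-2, -2498583) = 4997166)
Pow(Add(j, Function('d')(-2067, F)), -1) = Pow(Add(4997166, Rational(1, 2270)), -1) = Pow(Rational(11343566821, 2270), -1) = Rational(2270, 11343566821)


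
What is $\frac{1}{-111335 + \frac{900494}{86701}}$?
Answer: $- \frac{86701}{9651955341} \approx -8.9827 \cdot 10^{-6}$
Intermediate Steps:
$\frac{1}{-111335 + \frac{900494}{86701}} = \frac{1}{- \frac{9651955341}{86701}} = - \frac{86701}{9651955341}$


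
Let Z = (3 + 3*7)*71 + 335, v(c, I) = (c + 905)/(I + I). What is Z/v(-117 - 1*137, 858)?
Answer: 1166308/217 ≈ 5374.7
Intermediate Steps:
v(c, I) = (905 + c)/(2*I) (v(c, I) = (905 + c)/((2*I)) = (905 + c)*(1/(2*I)) = (905 + c)/(2*I))
Z = 2039 (Z = (3 + 21)*71 + 335 = 24*71 + 335 = 1704 + 335 = 2039)
Z/v(-117 - 1*137, 858) = 2039/(((½)*(905 + (-117 - 1*137))/858)) = 2039/(((½)*(1/858)*(905 + (-117 - 137)))) = 2039/(((½)*(1/858)*(905 - 254))) = 2039/(((½)*(1/858)*651)) = 2039/(217/572) = 2039*(572/217) = 1166308/217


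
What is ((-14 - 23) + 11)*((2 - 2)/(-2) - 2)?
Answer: 52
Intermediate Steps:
((-14 - 23) + 11)*((2 - 2)/(-2) - 2) = (-37 + 11)*(-½*0 - 2) = -26*(0 - 2) = -26*(-2) = 52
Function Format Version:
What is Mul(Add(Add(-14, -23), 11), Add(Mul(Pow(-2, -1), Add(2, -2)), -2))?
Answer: 52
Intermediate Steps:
Mul(Add(Add(-14, -23), 11), Add(Mul(Pow(-2, -1), Add(2, -2)), -2)) = Mul(Add(-37, 11), Add(Mul(Rational(-1, 2), 0), -2)) = Mul(-26, Add(0, -2)) = Mul(-26, -2) = 52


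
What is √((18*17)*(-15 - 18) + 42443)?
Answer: √32345 ≈ 179.85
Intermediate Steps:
√((18*17)*(-15 - 18) + 42443) = √(306*(-33) + 42443) = √(-10098 + 42443) = √32345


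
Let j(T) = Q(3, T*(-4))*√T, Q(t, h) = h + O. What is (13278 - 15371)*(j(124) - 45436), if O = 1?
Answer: 95097548 + 2072070*√31 ≈ 1.0663e+8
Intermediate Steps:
Q(t, h) = 1 + h (Q(t, h) = h + 1 = 1 + h)
j(T) = √T*(1 - 4*T) (j(T) = (1 + T*(-4))*√T = (1 - 4*T)*√T = √T*(1 - 4*T))
(13278 - 15371)*(j(124) - 45436) = (13278 - 15371)*(√124*(1 - 4*124) - 45436) = -2093*((2*√31)*(1 - 496) - 45436) = -2093*((2*√31)*(-495) - 45436) = -2093*(-990*√31 - 45436) = -2093*(-45436 - 990*√31) = 95097548 + 2072070*√31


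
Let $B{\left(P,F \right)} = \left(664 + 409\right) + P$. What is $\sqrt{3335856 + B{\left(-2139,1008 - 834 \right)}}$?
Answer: $\sqrt{3334790} \approx 1826.1$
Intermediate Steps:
$B{\left(P,F \right)} = 1073 + P$
$\sqrt{3335856 + B{\left(-2139,1008 - 834 \right)}} = \sqrt{3335856 + \left(1073 - 2139\right)} = \sqrt{3335856 - 1066} = \sqrt{3334790}$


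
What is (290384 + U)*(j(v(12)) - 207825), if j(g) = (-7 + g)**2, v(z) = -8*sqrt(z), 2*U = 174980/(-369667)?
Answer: -22221334752423104/369667 + 24045345998912*sqrt(3)/369667 ≈ -5.9999e+10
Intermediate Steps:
U = -87490/369667 (U = (174980/(-369667))/2 = (174980*(-1/369667))/2 = (1/2)*(-174980/369667) = -87490/369667 ≈ -0.23667)
(290384 + U)*(j(v(12)) - 207825) = (290384 - 87490/369667)*((-7 - 16*sqrt(3))**2 - 207825) = 107345294638*((-7 - 16*sqrt(3))**2 - 207825)/369667 = 107345294638*(-207825 + (-7 - 16*sqrt(3))**2)/369667 = -22309035858142350/369667 + 107345294638*(-7 - 16*sqrt(3))**2/369667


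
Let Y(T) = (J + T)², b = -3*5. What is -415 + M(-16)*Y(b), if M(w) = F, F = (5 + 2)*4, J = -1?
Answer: 6753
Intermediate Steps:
b = -15
F = 28 (F = 7*4 = 28)
M(w) = 28
Y(T) = (-1 + T)²
-415 + M(-16)*Y(b) = -415 + 28*(-1 - 15)² = -415 + 28*(-16)² = -415 + 28*256 = -415 + 7168 = 6753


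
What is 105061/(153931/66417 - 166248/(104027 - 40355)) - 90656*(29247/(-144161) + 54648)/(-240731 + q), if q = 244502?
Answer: -15660572803912979579689/9367057223099232 ≈ -1.6719e+6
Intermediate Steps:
105061/(153931/66417 - 166248/(104027 - 40355)) - 90656*(29247/(-144161) + 54648)/(-240731 + q) = 105061/(153931/66417 - 166248/(104027 - 40355)) - 90656*(29247/(-144161) + 54648)/(-240731 + 244502) = 105061/(153931*(1/66417) - 166248/63672) - 90656/(3771/(29247*(-1/144161) + 54648)) = 105061/(153931/66417 - 166248*1/63672) - 90656/(3771/(-29247/144161 + 54648)) = 105061/(153931/66417 - 6927/2653) - 90656/(3771/(7878081081/144161)) = 105061/(-51691616/176204301) - 90656/(3771*(144161/7878081081)) = 105061*(-176204301/51691616) - 90656/181210377/2626027027 = -18512200067361/51691616 - 90656*2626027027/181210377 = -18512200067361/51691616 - 238065106159712/181210377 = -15660572803912979579689/9367057223099232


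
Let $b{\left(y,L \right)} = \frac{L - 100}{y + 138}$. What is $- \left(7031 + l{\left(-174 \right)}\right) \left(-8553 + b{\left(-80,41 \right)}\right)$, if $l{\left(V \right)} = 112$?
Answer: $\frac{3543878019}{58} \approx 6.1101 \cdot 10^{7}$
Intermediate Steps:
$b{\left(y,L \right)} = \frac{-100 + L}{138 + y}$
$- \left(7031 + l{\left(-174 \right)}\right) \left(-8553 + b{\left(-80,41 \right)}\right) = - \left(7031 + 112\right) \left(-8553 + \frac{-100 + 41}{138 - 80}\right) = - 7143 \left(-8553 + \frac{1}{58} \left(-59\right)\right) = - 7143 \left(-8553 - \frac{59}{58}\right) = - \frac{7143 \left(-496133\right)}{58} = \left(-1\right) \left(- \frac{3543878019}{58}\right) = \frac{3543878019}{58}$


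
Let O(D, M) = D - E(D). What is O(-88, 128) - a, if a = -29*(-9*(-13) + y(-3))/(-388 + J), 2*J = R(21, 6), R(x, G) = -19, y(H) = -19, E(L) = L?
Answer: -5684/795 ≈ -7.1497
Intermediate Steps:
J = -19/2 (J = (1/2)*(-19) = -19/2 ≈ -9.5000)
O(D, M) = 0 (O(D, M) = D - D = 0)
a = 5684/795 (a = -29*(-9*(-13) - 19)/(-388 - 19/2) = -29*(117 - 19)/(-795/2) = -2842*(-2)/795 = -29*(-196/795) = 5684/795 ≈ 7.1497)
O(-88, 128) - a = 0 - 1*5684/795 = 0 - 5684/795 = -5684/795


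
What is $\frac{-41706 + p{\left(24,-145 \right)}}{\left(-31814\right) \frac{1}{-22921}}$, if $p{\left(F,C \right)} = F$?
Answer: $- \frac{477696561}{15907} \approx -30031.0$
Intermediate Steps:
$\frac{-41706 + p{\left(24,-145 \right)}}{\left(-31814\right) \frac{1}{-22921}} = \frac{-41706 + 24}{\left(-31814\right) \frac{1}{-22921}} = - \frac{41682}{\left(-31814\right) \left(- \frac{1}{22921}\right)} = - \frac{41682}{\frac{31814}{22921}} = \left(-41682\right) \frac{22921}{31814} = - \frac{477696561}{15907}$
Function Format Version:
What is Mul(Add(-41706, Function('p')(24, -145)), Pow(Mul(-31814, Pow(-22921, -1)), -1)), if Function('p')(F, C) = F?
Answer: Rational(-477696561, 15907) ≈ -30031.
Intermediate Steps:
Mul(Add(-41706, Function('p')(24, -145)), Pow(Mul(-31814, Pow(-22921, -1)), -1)) = Mul(Add(-41706, 24), Pow(Mul(-31814, Pow(-22921, -1)), -1)) = Mul(-41682, Pow(Mul(-31814, Rational(-1, 22921)), -1)) = Mul(-41682, Pow(Rational(31814, 22921), -1)) = Mul(-41682, Rational(22921, 31814)) = Rational(-477696561, 15907)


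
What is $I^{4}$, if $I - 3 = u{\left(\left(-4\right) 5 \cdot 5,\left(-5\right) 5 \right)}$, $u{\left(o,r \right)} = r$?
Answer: $234256$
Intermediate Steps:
$I = -22$ ($I = 3 - 25 = -22$)
$I^{4} = \left(-22\right)^{4} = 234256$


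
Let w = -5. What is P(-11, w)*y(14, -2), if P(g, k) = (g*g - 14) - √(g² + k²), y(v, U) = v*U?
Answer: -2996 + 28*√146 ≈ -2657.7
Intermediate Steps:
y(v, U) = U*v
P(g, k) = -14 + g² - √(g² + k²) (P(g, k) = (g² - 14) - √(g² + k²) = (-14 + g²) - √(g² + k²) = -14 + g² - √(g² + k²))
P(-11, w)*y(14, -2) = (-14 + (-11)² - √((-11)² + (-5)²))*(-2*14) = (-14 + 121 - √(121 + 25))*(-28) = (-14 + 121 - √146)*(-28) = (107 - √146)*(-28) = -2996 + 28*√146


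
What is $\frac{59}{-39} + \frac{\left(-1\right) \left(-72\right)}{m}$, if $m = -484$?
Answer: $- \frac{7841}{4719} \approx -1.6616$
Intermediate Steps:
$\frac{59}{-39} + \frac{\left(-1\right) \left(-72\right)}{m} = \frac{59}{-39} + \frac{\left(-1\right) \left(-72\right)}{-484} = 59 \left(- \frac{1}{39}\right) + 72 \left(- \frac{1}{484}\right) = - \frac{59}{39} - \frac{18}{121} = - \frac{7841}{4719}$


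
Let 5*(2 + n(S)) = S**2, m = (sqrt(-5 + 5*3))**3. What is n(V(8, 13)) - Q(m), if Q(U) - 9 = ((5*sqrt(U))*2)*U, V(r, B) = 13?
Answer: 114/5 - 1000*10**(1/4) ≈ -1755.5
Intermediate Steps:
m = 10*sqrt(10) (m = (sqrt(-5 + 15))**3 = (sqrt(10))**3 = 10*sqrt(10) ≈ 31.623)
Q(U) = 9 + 10*U**(3/2) (Q(U) = 9 + ((5*sqrt(U))*2)*U = 9 + (10*sqrt(U))*U = 9 + 10*U**(3/2))
n(S) = -2 + S**2/5
n(V(8, 13)) - Q(m) = (-2 + (1/5)*13**2) - (9 + 10*(10*sqrt(10))**(3/2)) = (-2 + (1/5)*169) - (9 + 10*(100*10**(1/4))) = (-2 + 169/5) - (9 + 1000*10**(1/4)) = 159/5 + (-9 - 1000*10**(1/4)) = 114/5 - 1000*10**(1/4)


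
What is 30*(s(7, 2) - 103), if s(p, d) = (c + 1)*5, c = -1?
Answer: -3090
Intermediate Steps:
s(p, d) = 0 (s(p, d) = (-1 + 1)*5 = 0*5 = 0)
30*(s(7, 2) - 103) = 30*(0 - 103) = 30*(-103) = -3090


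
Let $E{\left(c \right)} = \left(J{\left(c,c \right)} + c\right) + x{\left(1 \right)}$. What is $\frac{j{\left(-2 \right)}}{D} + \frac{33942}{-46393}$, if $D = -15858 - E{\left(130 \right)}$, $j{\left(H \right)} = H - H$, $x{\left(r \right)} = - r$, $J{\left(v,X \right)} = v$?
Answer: $- \frac{33942}{46393} \approx -0.73162$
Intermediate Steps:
$E{\left(c \right)} = -1 + 2 c$ ($E{\left(c \right)} = \left(c + c\right) - 1 = 2 c - 1 = -1 + 2 c$)
$j{\left(H \right)} = 0$
$D = -16117$ ($D = -15858 - \left(-1 + 2 \cdot 130\right) = -15858 - \left(-1 + 260\right) = -15858 - 259 = -16117$)
$\frac{j{\left(-2 \right)}}{D} + \frac{33942}{-46393} = \frac{0}{-16117} + \frac{33942}{-46393} = 0 \left(- \frac{1}{16117}\right) + 33942 \left(- \frac{1}{46393}\right) = 0 - \frac{33942}{46393} = - \frac{33942}{46393}$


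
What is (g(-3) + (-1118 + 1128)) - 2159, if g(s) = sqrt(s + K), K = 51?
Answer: -2149 + 4*sqrt(3) ≈ -2142.1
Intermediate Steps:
g(s) = sqrt(51 + s) (g(s) = sqrt(s + 51) = sqrt(51 + s))
(g(-3) + (-1118 + 1128)) - 2159 = (sqrt(51 - 3) + (-1118 + 1128)) - 2159 = (sqrt(48) + 10) - 2159 = (4*sqrt(3) + 10) - 2159 = (10 + 4*sqrt(3)) - 2159 = -2149 + 4*sqrt(3)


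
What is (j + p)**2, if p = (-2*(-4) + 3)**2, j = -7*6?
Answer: 6241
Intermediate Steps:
j = -42
p = 121 (p = (8 + 3)**2 = 11**2 = 121)
(j + p)**2 = (-42 + 121)**2 = 79**2 = 6241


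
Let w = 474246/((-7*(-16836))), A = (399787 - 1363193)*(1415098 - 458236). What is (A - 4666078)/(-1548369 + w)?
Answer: 18107002410618100/30412984857 ≈ 5.9537e+5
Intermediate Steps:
A = -921846591972 (A = -963406*956862 = -921846591972)
w = 79041/19642 (w = 474246/117852 = 474246*(1/117852) = 79041/19642 ≈ 4.0241)
(A - 4666078)/(-1548369 + w) = (-921846591972 - 4666078)/(-1548369 + 79041/19642) = -921851258050/(-30412984857/19642) = -921851258050*(-19642/30412984857) = 18107002410618100/30412984857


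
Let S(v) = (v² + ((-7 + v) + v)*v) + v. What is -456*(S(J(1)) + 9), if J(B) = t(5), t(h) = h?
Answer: -24624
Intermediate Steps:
J(B) = 5
S(v) = v + v² + v*(-7 + 2*v) (S(v) = (v² + (-7 + 2*v)*v) + v = (v² + v*(-7 + 2*v)) + v = v + v² + v*(-7 + 2*v))
-456*(S(J(1)) + 9) = -456*(3*5*(-2 + 5) + 9) = -456*(3*5*3 + 9) = -456*(45 + 9) = -456*54 = -24624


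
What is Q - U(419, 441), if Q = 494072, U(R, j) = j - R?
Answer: 494050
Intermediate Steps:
Q - U(419, 441) = 494072 - (441 - 1*419) = 494072 - (441 - 419) = 494072 - 1*22 = 494072 - 22 = 494050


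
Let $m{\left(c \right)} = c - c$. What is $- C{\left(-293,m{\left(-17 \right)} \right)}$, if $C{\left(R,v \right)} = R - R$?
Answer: $0$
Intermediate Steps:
$m{\left(c \right)} = 0$
$C{\left(R,v \right)} = 0$
$- C{\left(-293,m{\left(-17 \right)} \right)} = \left(-1\right) 0 = 0$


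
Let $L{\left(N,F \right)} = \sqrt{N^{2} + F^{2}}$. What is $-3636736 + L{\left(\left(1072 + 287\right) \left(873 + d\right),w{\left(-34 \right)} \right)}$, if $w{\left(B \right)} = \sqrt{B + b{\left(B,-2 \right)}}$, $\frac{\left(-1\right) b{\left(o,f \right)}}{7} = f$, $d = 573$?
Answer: $-3636736 + 76 \sqrt{668572201} \approx -1.6716 \cdot 10^{6}$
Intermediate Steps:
$b{\left(o,f \right)} = - 7 f$
$w{\left(B \right)} = \sqrt{14 + B}$ ($w{\left(B \right)} = \sqrt{B - -14} = \sqrt{B + 14} = \sqrt{14 + B}$)
$L{\left(N,F \right)} = \sqrt{F^{2} + N^{2}}$
$-3636736 + L{\left(\left(1072 + 287\right) \left(873 + d\right),w{\left(-34 \right)} \right)} = -3636736 + \sqrt{\left(\sqrt{14 - 34}\right)^{2} + \left(\left(1072 + 287\right) \left(873 + 573\right)\right)^{2}} = -3636736 + \sqrt{\left(\sqrt{-20}\right)^{2} + \left(1359 \cdot 1446\right)^{2}} = -3636736 + \sqrt{\left(2 i \sqrt{5}\right)^{2} + 1965114^{2}} = -3636736 + \sqrt{-20 + 3861673032996} = -3636736 + \sqrt{3861673032976} = -3636736 + 76 \sqrt{668572201}$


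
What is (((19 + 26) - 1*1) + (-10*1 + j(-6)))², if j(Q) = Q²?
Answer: 4900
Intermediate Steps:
(((19 + 26) - 1*1) + (-10*1 + j(-6)))² = (((19 + 26) - 1*1) + (-10*1 + (-6)²))² = ((45 - 1) + (-10 + 36))² = (44 + 26)² = 70² = 4900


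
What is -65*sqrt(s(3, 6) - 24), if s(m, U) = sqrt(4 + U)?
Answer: -65*I*sqrt(24 - sqrt(10)) ≈ -296.71*I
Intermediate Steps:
-65*sqrt(s(3, 6) - 24) = -65*sqrt(sqrt(4 + 6) - 24) = -65*sqrt(sqrt(10) - 24) = -65*sqrt(-24 + sqrt(10))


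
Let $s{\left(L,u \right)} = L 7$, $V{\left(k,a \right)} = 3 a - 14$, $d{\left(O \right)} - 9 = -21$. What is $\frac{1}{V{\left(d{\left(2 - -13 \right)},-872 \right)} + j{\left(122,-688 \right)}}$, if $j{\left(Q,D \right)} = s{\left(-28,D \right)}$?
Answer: $- \frac{1}{2826} \approx -0.00035386$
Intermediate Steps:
$d{\left(O \right)} = -12$ ($d{\left(O \right)} = 9 - 21 = -12$)
$V{\left(k,a \right)} = -14 + 3 a$
$s{\left(L,u \right)} = 7 L$
$j{\left(Q,D \right)} = -196$ ($j{\left(Q,D \right)} = 7 \left(-28\right) = -196$)
$\frac{1}{V{\left(d{\left(2 - -13 \right)},-872 \right)} + j{\left(122,-688 \right)}} = \frac{1}{\left(-14 + 3 \left(-872\right)\right) - 196} = \frac{1}{\left(-14 - 2616\right) - 196} = \frac{1}{-2630 - 196} = \frac{1}{-2826} = - \frac{1}{2826}$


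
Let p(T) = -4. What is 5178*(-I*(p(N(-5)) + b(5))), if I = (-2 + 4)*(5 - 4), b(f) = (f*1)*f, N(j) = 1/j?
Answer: -217476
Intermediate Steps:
b(f) = f**2 (b(f) = f*f = f**2)
I = 2 (I = 2*1 = 2)
5178*(-I*(p(N(-5)) + b(5))) = 5178*(-2*(-4 + 5**2)) = 5178*(-2*(-4 + 25)) = 5178*(-2*21) = 5178*(-1*42) = 5178*(-42) = -217476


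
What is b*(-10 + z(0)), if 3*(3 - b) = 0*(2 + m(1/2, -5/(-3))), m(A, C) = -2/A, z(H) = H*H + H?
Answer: -30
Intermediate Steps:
z(H) = H + H² (z(H) = H² + H = H + H²)
b = 3 (b = 3 - 0*(2 - 2/(1/2)) = 3 - 0*(2 - 2/(1*(½))) = 3 - 0*(2 - 2/½) = 3 - 0*(2 - 2*2) = 3 - 0*(2 - 4) = 3 - 0*(-2) = 3 - ⅓*0 = 3 + 0 = 3)
b*(-10 + z(0)) = 3*(-10 + 0*(1 + 0)) = 3*(-10 + 0*1) = 3*(-10 + 0) = 3*(-10) = -30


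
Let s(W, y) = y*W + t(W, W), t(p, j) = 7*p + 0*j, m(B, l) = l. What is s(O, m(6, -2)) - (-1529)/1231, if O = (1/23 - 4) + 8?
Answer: 607582/28313 ≈ 21.459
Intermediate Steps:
O = 93/23 (O = (1/23 - 4) + 8 = -91/23 + 8 = 93/23 ≈ 4.0435)
t(p, j) = 7*p (t(p, j) = 7*p + 0 = 7*p)
s(W, y) = 7*W + W*y (s(W, y) = y*W + 7*W = W*y + 7*W = 7*W + W*y)
s(O, m(6, -2)) - (-1529)/1231 = 93*(7 - 2)/23 - (-1529)/1231 = (93/23)*5 - (-1529)/1231 = 465/23 - 1*(-1529/1231) = 465/23 + 1529/1231 = 607582/28313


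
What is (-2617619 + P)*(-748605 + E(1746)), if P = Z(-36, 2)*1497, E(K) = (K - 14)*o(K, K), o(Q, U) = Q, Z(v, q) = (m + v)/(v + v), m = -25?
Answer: -47627357577913/8 ≈ -5.9534e+12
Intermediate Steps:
Z(v, q) = (-25 + v)/(2*v) (Z(v, q) = (-25 + v)/(v + v) = (-25 + v)/((2*v)) = (-25 + v)*(1/(2*v)) = (-25 + v)/(2*v))
E(K) = K*(-14 + K) (E(K) = (K - 14)*K = (-14 + K)*K = K*(-14 + K))
P = 30439/24 (P = ((½)*(-25 - 36)/(-36))*1497 = ((½)*(-1/36)*(-61))*1497 = (61/72)*1497 = 30439/24 ≈ 1268.3)
(-2617619 + P)*(-748605 + E(1746)) = (-2617619 + 30439/24)*(-748605 + 1746*(-14 + 1746)) = -62792417*(-748605 + 1746*1732)/24 = -62792417*(-748605 + 3024072)/24 = -62792417/24*2275467 = -47627357577913/8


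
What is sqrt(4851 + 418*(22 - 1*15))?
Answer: sqrt(7777) ≈ 88.187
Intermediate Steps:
sqrt(4851 + 418*(22 - 1*15)) = sqrt(4851 + 418*(22 - 15)) = sqrt(4851 + 418*7) = sqrt(4851 + 2926) = sqrt(7777)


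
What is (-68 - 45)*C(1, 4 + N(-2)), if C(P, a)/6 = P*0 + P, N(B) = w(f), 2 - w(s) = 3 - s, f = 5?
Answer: -678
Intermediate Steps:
w(s) = -1 + s (w(s) = 2 - (3 - s) = 2 + (-3 + s) = -1 + s)
N(B) = 4 (N(B) = -1 + 5 = 4)
C(P, a) = 6*P (C(P, a) = 6*(P*0 + P) = 6*(0 + P) = 6*P)
(-68 - 45)*C(1, 4 + N(-2)) = (-68 - 45)*(6*1) = -113*6 = -678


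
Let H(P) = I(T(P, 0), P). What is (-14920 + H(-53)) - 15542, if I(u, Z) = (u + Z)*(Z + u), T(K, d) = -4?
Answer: -27213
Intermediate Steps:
I(u, Z) = (Z + u)² (I(u, Z) = (Z + u)*(Z + u) = (Z + u)²)
H(P) = (-4 + P)² (H(P) = (P - 4)² = (-4 + P)²)
(-14920 + H(-53)) - 15542 = (-14920 + (-4 - 53)²) - 15542 = (-14920 + (-57)²) - 15542 = (-14920 + 3249) - 15542 = -11671 - 15542 = -27213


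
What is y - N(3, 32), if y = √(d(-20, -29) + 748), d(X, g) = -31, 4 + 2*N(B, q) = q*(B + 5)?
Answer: -126 + √717 ≈ -99.223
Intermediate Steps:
N(B, q) = -2 + q*(5 + B)/2 (N(B, q) = -2 + (q*(B + 5))/2 = -2 + (q*(5 + B))/2 = -2 + q*(5 + B)/2)
y = √717 (y = √(-31 + 748) = √717 ≈ 26.777)
y - N(3, 32) = √717 - (-2 + (5/2)*32 + (½)*3*32) = √717 - (-2 + 80 + 48) = √717 - 1*126 = √717 - 126 = -126 + √717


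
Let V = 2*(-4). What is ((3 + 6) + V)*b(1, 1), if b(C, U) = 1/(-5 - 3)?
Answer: -⅛ ≈ -0.12500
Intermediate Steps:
b(C, U) = -⅛ (b(C, U) = 1/(-8) = -⅛)
V = -8
((3 + 6) + V)*b(1, 1) = ((3 + 6) - 8)*(-⅛) = (9 - 8)*(-⅛) = 1*(-⅛) = -⅛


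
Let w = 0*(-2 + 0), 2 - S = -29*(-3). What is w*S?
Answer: 0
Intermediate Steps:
S = -85 (S = 2 - (-29)*(-3) = 2 - 1*87 = 2 - 87 = -85)
w = 0 (w = 0*(-2) = 0)
w*S = 0*(-85) = 0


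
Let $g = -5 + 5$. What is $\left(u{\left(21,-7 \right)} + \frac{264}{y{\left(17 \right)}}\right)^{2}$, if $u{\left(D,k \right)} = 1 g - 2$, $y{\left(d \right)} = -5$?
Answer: $\frac{75076}{25} \approx 3003.0$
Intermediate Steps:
$g = 0$
$u{\left(D,k \right)} = -2$ ($u{\left(D,k \right)} = 1 \cdot 0 - 2 = 0 - 2 = -2$)
$\left(u{\left(21,-7 \right)} + \frac{264}{y{\left(17 \right)}}\right)^{2} = \left(-2 + \frac{264}{-5}\right)^{2} = \left(-2 + 264 \left(- \frac{1}{5}\right)\right)^{2} = \left(-2 - \frac{264}{5}\right)^{2} = \left(- \frac{274}{5}\right)^{2} = \frac{75076}{25}$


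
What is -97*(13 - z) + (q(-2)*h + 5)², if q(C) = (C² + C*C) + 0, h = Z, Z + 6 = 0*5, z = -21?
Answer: -1449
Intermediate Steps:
Z = -6 (Z = -6 + 0*5 = -6 + 0 = -6)
h = -6
q(C) = 2*C² (q(C) = (C² + C²) + 0 = 2*C² + 0 = 2*C²)
-97*(13 - z) + (q(-2)*h + 5)² = -97*(13 - 1*(-21)) + ((2*(-2)²)*(-6) + 5)² = -97*(13 + 21) + ((2*4)*(-6) + 5)² = -97*34 + (8*(-6) + 5)² = -3298 + (-48 + 5)² = -3298 + (-43)² = -3298 + 1849 = -1449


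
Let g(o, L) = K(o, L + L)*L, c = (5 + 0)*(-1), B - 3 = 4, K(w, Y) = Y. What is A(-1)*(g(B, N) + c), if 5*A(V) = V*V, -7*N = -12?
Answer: 43/245 ≈ 0.17551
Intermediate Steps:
B = 7 (B = 3 + 4 = 7)
N = 12/7 (N = -⅐*(-12) = 12/7 ≈ 1.7143)
c = -5 (c = 5*(-1) = -5)
g(o, L) = 2*L² (g(o, L) = (L + L)*L = (2*L)*L = 2*L²)
A(V) = V²/5 (A(V) = (V*V)/5 = V²/5)
A(-1)*(g(B, N) + c) = ((⅕)*(-1)²)*(2*(12/7)² - 5) = ((⅕)*1)*(2*(144/49) - 5) = (288/49 - 5)/5 = (⅕)*(43/49) = 43/245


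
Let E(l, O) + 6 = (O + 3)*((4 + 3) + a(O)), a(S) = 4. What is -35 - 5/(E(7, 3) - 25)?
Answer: -246/7 ≈ -35.143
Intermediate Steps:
E(l, O) = 27 + 11*O (E(l, O) = -6 + (O + 3)*((4 + 3) + 4) = -6 + (3 + O)*(7 + 4) = -6 + (3 + O)*11 = -6 + (33 + 11*O) = 27 + 11*O)
-35 - 5/(E(7, 3) - 25) = -35 - 5/((27 + 11*3) - 25) = -35 - 5/((27 + 33) - 25) = -35 - 5/(60 - 25) = -35 - 5/35 = -35 + (1/35)*(-5) = -35 - 1/7 = -246/7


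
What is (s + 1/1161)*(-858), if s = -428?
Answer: 142115402/387 ≈ 3.6722e+5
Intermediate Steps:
(s + 1/1161)*(-858) = (-428 + 1/1161)*(-858) = -496907/1161*(-858) = 142115402/387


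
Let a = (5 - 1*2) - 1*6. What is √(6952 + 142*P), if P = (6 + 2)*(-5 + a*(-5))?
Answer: 2*√4578 ≈ 135.32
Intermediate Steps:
a = -3 (a = (5 - 2) - 6 = 3 - 6 = -3)
P = 80 (P = (6 + 2)*(-5 - 3*(-5)) = 8*(-5 + 15) = 8*10 = 80)
√(6952 + 142*P) = √(6952 + 142*80) = √(6952 + 11360) = √18312 = 2*√4578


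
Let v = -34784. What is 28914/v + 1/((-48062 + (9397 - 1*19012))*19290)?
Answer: -8042351980601/9675076813680 ≈ -0.83124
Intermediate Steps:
28914/v + 1/((-48062 + (9397 - 1*19012))*19290) = 28914/(-34784) + 1/((-48062 + (9397 - 1*19012))*19290) = 28914*(-1/34784) + (1/19290)/(-48062 + (9397 - 19012)) = -14457/17392 + (1/19290)/(-48062 - 9615) = -14457/17392 + (1/19290)/(-57677) = -14457/17392 - 1/57677*1/19290 = -14457/17392 - 1/1112589330 = -8042351980601/9675076813680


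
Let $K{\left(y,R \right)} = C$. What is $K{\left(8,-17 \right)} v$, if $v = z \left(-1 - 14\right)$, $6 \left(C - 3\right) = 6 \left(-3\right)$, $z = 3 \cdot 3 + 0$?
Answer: $0$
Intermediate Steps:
$z = 9$ ($z = 9 + 0 = 9$)
$C = 0$ ($C = 3 + \frac{6 \left(-3\right)}{6} = 3 + \frac{1}{6} \left(-18\right) = 3 - 3 = 0$)
$K{\left(y,R \right)} = 0$
$v = -135$ ($v = 9 \left(-1 - 14\right) = 9 \left(-15\right) = -135$)
$K{\left(8,-17 \right)} v = 0 \left(-135\right) = 0$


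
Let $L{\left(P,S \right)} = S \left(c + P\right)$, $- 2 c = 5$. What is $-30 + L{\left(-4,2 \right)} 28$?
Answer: $-394$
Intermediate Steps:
$c = - \frac{5}{2}$ ($c = \left(- \frac{1}{2}\right) 5 = - \frac{5}{2} \approx -2.5$)
$L{\left(P,S \right)} = S \left(- \frac{5}{2} + P\right)$
$-30 + L{\left(-4,2 \right)} 28 = -30 + \frac{1}{2} \cdot 2 \left(-5 + 2 \left(-4\right)\right) 28 = -30 + \frac{1}{2} \cdot 2 \left(-5 - 8\right) 28 = -30 + \frac{1}{2} \cdot 2 \left(-13\right) 28 = -30 - 364 = -394$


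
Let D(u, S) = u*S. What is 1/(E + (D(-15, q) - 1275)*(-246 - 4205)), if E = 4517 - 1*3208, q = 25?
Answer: 1/7345459 ≈ 1.3614e-7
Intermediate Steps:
E = 1309 (E = 4517 - 3208 = 1309)
D(u, S) = S*u
1/(E + (D(-15, q) - 1275)*(-246 - 4205)) = 1/(1309 + (25*(-15) - 1275)*(-246 - 4205)) = 1/(1309 + (-375 - 1275)*(-4451)) = 1/(1309 - 1650*(-4451)) = 1/(1309 + 7344150) = 1/7345459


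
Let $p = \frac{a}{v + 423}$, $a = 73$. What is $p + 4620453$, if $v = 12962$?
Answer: $\frac{61844763478}{13385} \approx 4.6205 \cdot 10^{6}$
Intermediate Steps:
$p = \frac{73}{13385}$ ($p = \frac{73}{12962 + 423} = \frac{73}{13385} \approx 0.0054539$)
$p + 4620453 = \frac{73}{13385} + 4620453 = \frac{61844763478}{13385}$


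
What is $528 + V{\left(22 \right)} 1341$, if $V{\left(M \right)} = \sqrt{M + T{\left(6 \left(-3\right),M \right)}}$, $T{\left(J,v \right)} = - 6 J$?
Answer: $528 + 1341 \sqrt{130} \approx 15818.0$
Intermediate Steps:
$V{\left(M \right)} = \sqrt{108 + M}$ ($V{\left(M \right)} = \sqrt{M - 6 \cdot 6 \left(-3\right)} = \sqrt{M - -108} = \sqrt{M + 108} = \sqrt{108 + M}$)
$528 + V{\left(22 \right)} 1341 = 528 + \sqrt{108 + 22} \cdot 1341 = 528 + \sqrt{130} \cdot 1341 = 528 + 1341 \sqrt{130}$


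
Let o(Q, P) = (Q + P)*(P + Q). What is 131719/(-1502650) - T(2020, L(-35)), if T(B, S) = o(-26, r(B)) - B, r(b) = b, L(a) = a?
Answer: -5971555274119/1502650 ≈ -3.9740e+6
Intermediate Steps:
o(Q, P) = (P + Q)**2 (o(Q, P) = (P + Q)*(P + Q) = (P + Q)**2)
T(B, S) = (-26 + B)**2 - B (T(B, S) = (B - 26)**2 - B = (-26 + B)**2 - B)
131719/(-1502650) - T(2020, L(-35)) = 131719/(-1502650) - ((-26 + 2020)**2 - 1*2020) = 131719*(-1/1502650) - (1994**2 - 2020) = -131719/1502650 - (3976036 - 2020) = -131719/1502650 - 1*3974016 = -131719/1502650 - 3974016 = -5971555274119/1502650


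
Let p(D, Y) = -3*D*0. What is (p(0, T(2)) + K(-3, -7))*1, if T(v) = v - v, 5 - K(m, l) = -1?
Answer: 6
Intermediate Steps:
K(m, l) = 6 (K(m, l) = 5 - 1*(-1) = 5 + 1 = 6)
T(v) = 0
p(D, Y) = 0
(p(0, T(2)) + K(-3, -7))*1 = (0 + 6)*1 = 6*1 = 6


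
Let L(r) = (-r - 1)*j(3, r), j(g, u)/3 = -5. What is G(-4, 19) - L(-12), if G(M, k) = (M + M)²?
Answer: 229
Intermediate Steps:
j(g, u) = -15 (j(g, u) = 3*(-5) = -15)
L(r) = 15 + 15*r (L(r) = (-r - 1)*(-15) = (-1 - r)*(-15) = 15 + 15*r)
G(M, k) = 4*M² (G(M, k) = (2*M)² = 4*M²)
G(-4, 19) - L(-12) = 4*(-4)² - (15 + 15*(-12)) = 4*16 - (15 - 180) = 64 - 1*(-165) = 64 + 165 = 229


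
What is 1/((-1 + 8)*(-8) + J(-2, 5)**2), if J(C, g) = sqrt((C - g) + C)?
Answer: -1/65 ≈ -0.015385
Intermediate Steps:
J(C, g) = sqrt(-g + 2*C)
1/((-1 + 8)*(-8) + J(-2, 5)**2) = 1/((-1 + 8)*(-8) + (sqrt(-1*5 + 2*(-2)))**2) = 1/(7*(-8) + (sqrt(-5 - 4))**2) = 1/(-56 + (sqrt(-9))**2) = 1/(-56 + (3*I)**2) = 1/(-56 - 9) = 1/(-65) = -1/65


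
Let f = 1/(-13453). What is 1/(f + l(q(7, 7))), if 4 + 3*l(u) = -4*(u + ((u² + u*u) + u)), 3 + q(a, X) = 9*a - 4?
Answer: -40359/343589623 ≈ -0.00011746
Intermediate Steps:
q(a, X) = -7 + 9*a (q(a, X) = -3 + (9*a - 4) = -3 + (-4 + 9*a) = -7 + 9*a)
l(u) = -4/3 - 8*u/3 - 8*u²/3 (l(u) = -4/3 + (-4*(u + ((u² + u*u) + u)))/3 = -4/3 + (-4*(u + ((u² + u²) + u)))/3 = -4/3 + (-4*(u + (2*u² + u)))/3 = -4/3 + (-4*(u + (u + 2*u²)))/3 = -4/3 + (-4*(2*u + 2*u²))/3 = -4/3 + (-8*u - 8*u²)/3 = -4/3 + (-8*u/3 - 8*u²/3) = -4/3 - 8*u/3 - 8*u²/3)
f = -1/13453 ≈ -7.4333e-5
1/(f + l(q(7, 7))) = 1/(-1/13453 + (-4/3 - 8*(-7 + 9*7)/3 - 8*(-7 + 9*7)²/3)) = 1/(-1/13453 + (-4/3 - 8*(-7 + 63)/3 - 8*(-7 + 63)²/3)) = 1/(-1/13453 + (-4/3 - 8/3*56 - 8/3*56²)) = 1/(-1/13453 + (-4/3 - 448/3 - 8/3*3136)) = 1/(-1/13453 + (-4/3 - 448/3 - 25088/3)) = 1/(-1/13453 - 25540/3) = 1/(-343589623/40359) = -40359/343589623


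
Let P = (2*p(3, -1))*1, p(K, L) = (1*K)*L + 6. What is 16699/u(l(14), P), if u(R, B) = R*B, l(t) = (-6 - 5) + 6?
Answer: -16699/30 ≈ -556.63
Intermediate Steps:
p(K, L) = 6 + K*L (p(K, L) = K*L + 6 = 6 + K*L)
P = 6 (P = (2*(6 + 3*(-1)))*1 = (2*(6 - 3))*1 = (2*3)*1 = 6*1 = 6)
l(t) = -5 (l(t) = -11 + 6 = -5)
u(R, B) = B*R
16699/u(l(14), P) = 16699/((6*(-5))) = 16699/(-30) = 16699*(-1/30) = -16699/30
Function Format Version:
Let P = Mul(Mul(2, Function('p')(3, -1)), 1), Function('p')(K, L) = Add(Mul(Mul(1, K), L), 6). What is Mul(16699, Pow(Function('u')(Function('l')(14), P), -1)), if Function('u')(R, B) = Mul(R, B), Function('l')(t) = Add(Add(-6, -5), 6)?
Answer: Rational(-16699, 30) ≈ -556.63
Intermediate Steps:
Function('p')(K, L) = Add(6, Mul(K, L)) (Function('p')(K, L) = Add(Mul(K, L), 6) = Add(6, Mul(K, L)))
P = 6 (P = Mul(Mul(2, Add(6, Mul(3, -1))), 1) = Mul(Mul(2, Add(6, -3)), 1) = Mul(Mul(2, 3), 1) = Mul(6, 1) = 6)
Function('l')(t) = -5 (Function('l')(t) = Add(-11, 6) = -5)
Function('u')(R, B) = Mul(B, R)
Mul(16699, Pow(Function('u')(Function('l')(14), P), -1)) = Mul(16699, Pow(Mul(6, -5), -1)) = Mul(16699, Pow(-30, -1)) = Mul(16699, Rational(-1, 30)) = Rational(-16699, 30)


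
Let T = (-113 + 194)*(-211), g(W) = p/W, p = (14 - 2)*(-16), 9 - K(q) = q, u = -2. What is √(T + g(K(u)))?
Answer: I*√2070123/11 ≈ 130.8*I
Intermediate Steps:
K(q) = 9 - q
p = -192 (p = 12*(-16) = -192)
g(W) = -192/W
T = -17091 (T = 81*(-211) = -17091)
√(T + g(K(u))) = √(-17091 - 192/(9 - 1*(-2))) = √(-17091 - 192/(9 + 2)) = √(-17091 - 192/11) = √(-188193/11) = I*√2070123/11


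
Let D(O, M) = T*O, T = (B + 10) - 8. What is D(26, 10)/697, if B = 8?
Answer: 260/697 ≈ 0.37303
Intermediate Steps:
T = 10 (T = (8 + 10) - 8 = 18 - 8 = 10)
D(O, M) = 10*O
D(26, 10)/697 = (10*26)/697 = 260*(1/697) = 260/697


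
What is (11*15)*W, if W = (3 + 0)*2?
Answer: 990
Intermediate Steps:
W = 6 (W = 3*2 = 6)
(11*15)*W = (11*15)*6 = 165*6 = 990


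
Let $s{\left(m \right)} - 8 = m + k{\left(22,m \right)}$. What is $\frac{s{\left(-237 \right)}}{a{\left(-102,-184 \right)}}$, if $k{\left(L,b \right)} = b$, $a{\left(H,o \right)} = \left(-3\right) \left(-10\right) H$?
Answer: $\frac{233}{1530} \approx 0.15229$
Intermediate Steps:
$a{\left(H,o \right)} = 30 H$
$s{\left(m \right)} = 8 + 2 m$ ($s{\left(m \right)} = 8 + \left(m + m\right) = 8 + 2 m$)
$\frac{s{\left(-237 \right)}}{a{\left(-102,-184 \right)}} = \frac{8 + 2 \left(-237\right)}{30 \left(-102\right)} = \frac{8 - 474}{-3060} = \left(-466\right) \left(- \frac{1}{3060}\right) = \frac{233}{1530}$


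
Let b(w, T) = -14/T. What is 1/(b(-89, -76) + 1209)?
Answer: 38/45949 ≈ 0.00082700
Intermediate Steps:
1/(b(-89, -76) + 1209) = 1/(-14/(-76) + 1209) = 1/(-14*(-1/76) + 1209) = 1/(7/38 + 1209) = 1/(45949/38) = 38/45949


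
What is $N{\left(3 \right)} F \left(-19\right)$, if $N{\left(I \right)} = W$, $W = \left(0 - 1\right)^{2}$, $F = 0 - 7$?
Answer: $133$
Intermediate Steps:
$F = -7$
$W = 1$ ($W = \left(-1\right)^{2} = 1$)
$N{\left(I \right)} = 1$
$N{\left(3 \right)} F \left(-19\right) = 1 \left(-7\right) \left(-19\right) = \left(-7\right) \left(-19\right) = 133$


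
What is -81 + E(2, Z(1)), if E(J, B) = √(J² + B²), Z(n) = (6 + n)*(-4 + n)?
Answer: -81 + √445 ≈ -59.905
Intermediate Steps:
Z(n) = (-4 + n)*(6 + n)
E(J, B) = √(B² + J²)
-81 + E(2, Z(1)) = -81 + √((-24 + 1² + 2*1)² + 2²) = -81 + √((-24 + 1 + 2)² + 4) = -81 + √((-21)² + 4) = -81 + √(441 + 4) = -81 + √445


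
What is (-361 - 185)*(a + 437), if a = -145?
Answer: -159432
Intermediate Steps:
(-361 - 185)*(a + 437) = (-361 - 185)*(-145 + 437) = -546*292 = -159432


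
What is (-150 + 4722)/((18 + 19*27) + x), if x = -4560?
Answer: -1524/1343 ≈ -1.1348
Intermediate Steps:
(-150 + 4722)/((18 + 19*27) + x) = (-150 + 4722)/((18 + 19*27) - 4560) = 4572/((18 + 513) - 4560) = 4572/(531 - 4560) = 4572/(-4029) = 4572*(-1/4029) = -1524/1343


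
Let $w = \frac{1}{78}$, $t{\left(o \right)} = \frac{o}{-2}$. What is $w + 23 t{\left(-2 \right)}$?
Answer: $\frac{1795}{78} \approx 23.013$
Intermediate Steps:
$t{\left(o \right)} = - \frac{o}{2}$ ($t{\left(o \right)} = o \left(- \frac{1}{2}\right) = - \frac{o}{2}$)
$w = \frac{1}{78} \approx 0.012821$
$w + 23 t{\left(-2 \right)} = \frac{1}{78} + 23 \left(\left(- \frac{1}{2}\right) \left(-2\right)\right) = \frac{1}{78} + 23 \cdot 1 = \frac{1}{78} + 23 = \frac{1795}{78}$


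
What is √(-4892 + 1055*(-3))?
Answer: I*√8057 ≈ 89.761*I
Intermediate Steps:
√(-4892 + 1055*(-3)) = √(-4892 - 3165) = √(-8057) = I*√8057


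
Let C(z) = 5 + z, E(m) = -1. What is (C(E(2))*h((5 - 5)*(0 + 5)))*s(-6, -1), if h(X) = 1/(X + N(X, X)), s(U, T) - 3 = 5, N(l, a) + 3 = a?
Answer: -32/3 ≈ -10.667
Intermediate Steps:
N(l, a) = -3 + a
s(U, T) = 8 (s(U, T) = 3 + 5 = 8)
h(X) = 1/(-3 + 2*X) (h(X) = 1/(X + (-3 + X)) = 1/(-3 + 2*X))
(C(E(2))*h((5 - 5)*(0 + 5)))*s(-6, -1) = ((5 - 1)/(-3 + 2*((5 - 5)*(0 + 5))))*8 = (4/(-3 + 2*(0*5)))*8 = (4/(-3 + 2*0))*8 = (4/(-3 + 0))*8 = (4/(-3))*8 = (4*(-⅓))*8 = -4/3*8 = -32/3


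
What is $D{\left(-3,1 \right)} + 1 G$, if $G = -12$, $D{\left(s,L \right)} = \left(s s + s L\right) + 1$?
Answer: $-5$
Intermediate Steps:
$D{\left(s,L \right)} = 1 + s^{2} + L s$ ($D{\left(s,L \right)} = \left(s^{2} + L s\right) + 1 = 1 + s^{2} + L s$)
$D{\left(-3,1 \right)} + 1 G = \left(1 + \left(-3\right)^{2} + 1 \left(-3\right)\right) + 1 \left(-12\right) = \left(1 + 9 - 3\right) - 12 = 7 - 12 = -5$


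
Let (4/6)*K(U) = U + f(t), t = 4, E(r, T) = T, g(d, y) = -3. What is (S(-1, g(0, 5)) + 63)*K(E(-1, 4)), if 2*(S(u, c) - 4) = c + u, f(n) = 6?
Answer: 975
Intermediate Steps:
S(u, c) = 4 + c/2 + u/2 (S(u, c) = 4 + (c + u)/2 = 4 + (c/2 + u/2) = 4 + c/2 + u/2)
K(U) = 9 + 3*U/2 (K(U) = 3*(U + 6)/2 = 3*(6 + U)/2 = 9 + 3*U/2)
(S(-1, g(0, 5)) + 63)*K(E(-1, 4)) = ((4 + (1/2)*(-3) + (1/2)*(-1)) + 63)*(9 + (3/2)*4) = ((4 - 3/2 - 1/2) + 63)*(9 + 6) = (2 + 63)*15 = 65*15 = 975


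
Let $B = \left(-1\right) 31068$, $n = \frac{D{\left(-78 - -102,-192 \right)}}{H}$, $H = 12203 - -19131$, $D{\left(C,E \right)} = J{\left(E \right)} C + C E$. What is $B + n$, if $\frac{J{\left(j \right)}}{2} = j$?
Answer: $- \frac{486749268}{15667} \approx -31068.0$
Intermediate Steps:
$J{\left(j \right)} = 2 j$
$D{\left(C,E \right)} = 3 C E$ ($D{\left(C,E \right)} = 2 E C + C E = 2 C E + C E = 3 C E$)
$H = 31334$ ($H = 12203 + 19131 = 31334$)
$n = - \frac{6912}{15667}$ ($n = \frac{3 \left(-78 - -102\right) \left(-192\right)}{31334} = 3 \left(-78 + 102\right) \left(-192\right) \frac{1}{31334} = 3 \cdot 24 \left(-192\right) \frac{1}{31334} = \left(-13824\right) \frac{1}{31334} = - \frac{6912}{15667} \approx -0.44118$)
$B = -31068$
$B + n = -31068 - \frac{6912}{15667} = - \frac{486749268}{15667}$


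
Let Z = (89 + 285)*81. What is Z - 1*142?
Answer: 30152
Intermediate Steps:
Z = 30294 (Z = 374*81 = 30294)
Z - 1*142 = 30294 - 1*142 = 30294 - 142 = 30152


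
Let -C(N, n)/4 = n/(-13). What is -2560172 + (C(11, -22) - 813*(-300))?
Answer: -30111624/13 ≈ -2.3163e+6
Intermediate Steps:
C(N, n) = 4*n/13 (C(N, n) = -4*n/(-13) = -4*n*(-1)/13 = -(-4)*n/13 = 4*n/13)
-2560172 + (C(11, -22) - 813*(-300)) = -2560172 + ((4/13)*(-22) - 813*(-300)) = -2560172 + (-88/13 + 243900) = -2560172 + 3170612/13 = -30111624/13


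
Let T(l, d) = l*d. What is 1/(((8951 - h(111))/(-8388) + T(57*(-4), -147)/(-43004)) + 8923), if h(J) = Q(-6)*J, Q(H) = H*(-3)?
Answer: 90179388/804525644369 ≈ 0.00011209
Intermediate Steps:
Q(H) = -3*H
h(J) = 18*J (h(J) = (-3*(-6))*J = 18*J)
T(l, d) = d*l
1/(((8951 - h(111))/(-8388) + T(57*(-4), -147)/(-43004)) + 8923) = 1/(((8951 - 18*111)/(-8388) - 8379*(-4)/(-43004)) + 8923) = 1/(((8951 - 1*1998)*(-1/8388) - 147*(-228)*(-1/43004)) + 8923) = 1/(((8951 - 1998)*(-1/8388) + 33516*(-1/43004)) + 8923) = 1/((6953*(-1/8388) - 8379/10751) + 8923) = 1/((-6953/8388 - 8379/10751) + 8923) = 1/(-145034755/90179388 + 8923) = 1/(804525644369/90179388) = 90179388/804525644369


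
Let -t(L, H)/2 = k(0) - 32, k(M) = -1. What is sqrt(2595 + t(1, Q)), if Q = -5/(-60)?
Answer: sqrt(2661) ≈ 51.585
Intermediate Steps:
Q = 1/12 (Q = -5*(-1/60) = 1/12 ≈ 0.083333)
t(L, H) = 66 (t(L, H) = -2*(-1 - 32) = -2*(-33) = 66)
sqrt(2595 + t(1, Q)) = sqrt(2595 + 66) = sqrt(2661)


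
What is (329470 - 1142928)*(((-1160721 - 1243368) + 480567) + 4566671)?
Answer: -2150090699242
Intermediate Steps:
(329470 - 1142928)*(((-1160721 - 1243368) + 480567) + 4566671) = -813458*((-2404089 + 480567) + 4566671) = -813458*(-1923522 + 4566671) = -813458*2643149 = -2150090699242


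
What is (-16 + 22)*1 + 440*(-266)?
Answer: -117034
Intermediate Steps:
(-16 + 22)*1 + 440*(-266) = 6*1 - 117040 = 6 - 117040 = -117034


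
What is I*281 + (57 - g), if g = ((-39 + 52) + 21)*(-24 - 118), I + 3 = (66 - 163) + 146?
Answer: 17811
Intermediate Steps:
I = 46 (I = -3 + ((66 - 163) + 146) = -3 + (-97 + 146) = -3 + 49 = 46)
g = -4828 (g = (13 + 21)*(-142) = 34*(-142) = -4828)
I*281 + (57 - g) = 46*281 + (57 - 1*(-4828)) = 12926 + (57 + 4828) = 12926 + 4885 = 17811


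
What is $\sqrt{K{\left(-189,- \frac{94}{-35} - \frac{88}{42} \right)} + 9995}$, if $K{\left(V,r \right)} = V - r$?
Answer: $\frac{8 \sqrt{1689135}}{105} \approx 99.022$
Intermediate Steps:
$\sqrt{K{\left(-189,- \frac{94}{-35} - \frac{88}{42} \right)} + 9995} = \sqrt{\left(-189 - \left(- \frac{94}{-35} - \frac{88}{42}\right)\right) + 9995} = \sqrt{\left(-189 - \left(\left(-94\right) \left(- \frac{1}{35}\right) - \frac{44}{21}\right)\right) + 9995} = \sqrt{\left(-189 - \left(\frac{94}{35} - \frac{44}{21}\right)\right) + 9995} = \sqrt{\left(-189 - \frac{62}{105}\right) + 9995} = \sqrt{- \frac{19907}{105} + 9995} = \sqrt{\frac{1029568}{105}} = \frac{8 \sqrt{1689135}}{105}$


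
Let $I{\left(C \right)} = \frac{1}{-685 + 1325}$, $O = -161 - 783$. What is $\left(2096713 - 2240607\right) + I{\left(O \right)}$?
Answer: $- \frac{92092159}{640} \approx -1.4389 \cdot 10^{5}$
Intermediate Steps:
$O = -944$
$I{\left(C \right)} = \frac{1}{640}$
$\left(2096713 - 2240607\right) + I{\left(O \right)} = \left(2096713 - 2240607\right) + \frac{1}{640} = -143894 + \frac{1}{640} = - \frac{92092159}{640}$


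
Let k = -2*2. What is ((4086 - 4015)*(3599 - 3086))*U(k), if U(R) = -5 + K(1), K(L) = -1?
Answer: -218538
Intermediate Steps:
k = -4
U(R) = -6 (U(R) = -5 - 1 = -6)
((4086 - 4015)*(3599 - 3086))*U(k) = ((4086 - 4015)*(3599 - 3086))*(-6) = (71*513)*(-6) = 36423*(-6) = -218538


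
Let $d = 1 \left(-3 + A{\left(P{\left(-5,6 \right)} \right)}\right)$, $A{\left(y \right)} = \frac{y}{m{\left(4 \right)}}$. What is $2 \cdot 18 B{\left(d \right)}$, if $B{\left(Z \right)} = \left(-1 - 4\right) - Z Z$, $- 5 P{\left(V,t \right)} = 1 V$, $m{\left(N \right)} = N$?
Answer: $- \frac{1809}{4} \approx -452.25$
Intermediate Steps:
$P{\left(V,t \right)} = - \frac{V}{5}$ ($P{\left(V,t \right)} = - \frac{1 V}{5} = - \frac{V}{5}$)
$A{\left(y \right)} = \frac{y}{4}$
$d = - \frac{11}{4}$ ($d = 1 \left(-3 + \frac{\left(- \frac{1}{5}\right) \left(-5\right)}{4}\right) = 1 \left(-3 + \frac{1}{4} \cdot 1\right) = 1 \left(-3 + \frac{1}{4}\right) = 1 \left(- \frac{11}{4}\right) = - \frac{11}{4} \approx -2.75$)
$B{\left(Z \right)} = -5 - Z^{2}$ ($B{\left(Z \right)} = \left(-1 - 4\right) - Z^{2} = -5 - Z^{2}$)
$2 \cdot 18 B{\left(d \right)} = 2 \cdot 18 \left(-5 - \left(- \frac{11}{4}\right)^{2}\right) = 36 \left(-5 - \frac{121}{16}\right) = 36 \left(- \frac{201}{16}\right) = - \frac{1809}{4}$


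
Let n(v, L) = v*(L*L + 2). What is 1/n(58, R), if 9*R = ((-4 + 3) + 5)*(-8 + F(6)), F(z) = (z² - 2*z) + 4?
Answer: 81/380596 ≈ 0.00021282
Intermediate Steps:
F(z) = 4 + z² - 2*z
R = 80/9 (R = (((-4 + 3) + 5)*(-8 + (4 + 6² - 2*6)))/9 = ((-1 + 5)*(-8 + (4 + 36 - 12)))/9 = (4*(-8 + 28))/9 = (4*20)/9 = (⅑)*80 = 80/9 ≈ 8.8889)
n(v, L) = v*(2 + L²) (n(v, L) = v*(L² + 2) = v*(2 + L²))
1/n(58, R) = 1/(58*(2 + (80/9)²)) = 1/(58*(2 + 6400/81)) = 1/(58*(6562/81)) = 1/(380596/81) = 81/380596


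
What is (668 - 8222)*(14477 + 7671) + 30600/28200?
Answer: -7863381573/47 ≈ -1.6731e+8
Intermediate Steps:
(668 - 8222)*(14477 + 7671) + 30600/28200 = -7554*22148 + 30600*(1/28200) = -167305992 + 51/47 = -7863381573/47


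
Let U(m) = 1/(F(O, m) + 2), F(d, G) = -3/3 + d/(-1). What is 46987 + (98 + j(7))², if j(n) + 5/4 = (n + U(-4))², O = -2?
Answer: 90260713/1296 ≈ 69646.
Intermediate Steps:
F(d, G) = -1 - d (F(d, G) = -3*⅓ + d*(-1) = -1 - d)
U(m) = ⅓ (U(m) = 1/((-1 - 1*(-2)) + 2) = 1/((-1 + 2) + 2) = 1/(1 + 2) = 1/3 = ⅓)
j(n) = -5/4 + (⅓ + n)² (j(n) = -5/4 + (n + ⅓)² = -5/4 + (⅓ + n)²)
46987 + (98 + j(7))² = 46987 + (98 + (-5/4 + (1 + 3*7)²/9))² = 46987 + (98 + (-5/4 + (1 + 21)²/9))² = 46987 + (98 + (-5/4 + (⅑)*22²))² = 46987 + (98 + (-5/4 + (⅑)*484))² = 46987 + (98 + (-5/4 + 484/9))² = 46987 + (98 + 1891/36)² = 46987 + (5419/36)² = 46987 + 29365561/1296 = 90260713/1296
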